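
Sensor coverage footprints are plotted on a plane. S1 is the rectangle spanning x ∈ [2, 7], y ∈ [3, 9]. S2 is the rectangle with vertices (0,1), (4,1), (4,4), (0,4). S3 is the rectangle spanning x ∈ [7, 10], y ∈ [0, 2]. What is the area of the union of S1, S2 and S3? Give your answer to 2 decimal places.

46.00

By inclusion–exclusion:
Individual areas: |S1| = 30, |S2| = 12, |S3| = 6.
|S1∩S2|: x∈[2,4], y∈[3,4] → 2·1 = 2.
|S1∩S3| = 0 (no overlap).
|S2∩S3| = 0 (no overlap).
|S1∩S2∩S3| = 0.
|S1 ∪ S2 ∪ S3| = 48 − 2 + 0 = 46.00.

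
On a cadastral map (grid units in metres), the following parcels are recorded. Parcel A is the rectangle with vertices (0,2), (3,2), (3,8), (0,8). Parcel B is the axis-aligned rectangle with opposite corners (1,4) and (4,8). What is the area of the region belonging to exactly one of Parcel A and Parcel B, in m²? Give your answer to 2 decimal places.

|Parcel A∩Parcel B|: x∈[1,3], y∈[4,8] → 2·4 = 8.
|Parcel A △ Parcel B| = |Parcel A| + |Parcel B| − 2·|Parcel A∩Parcel B| = 18 + 12 − 16 = 14.00.

14.00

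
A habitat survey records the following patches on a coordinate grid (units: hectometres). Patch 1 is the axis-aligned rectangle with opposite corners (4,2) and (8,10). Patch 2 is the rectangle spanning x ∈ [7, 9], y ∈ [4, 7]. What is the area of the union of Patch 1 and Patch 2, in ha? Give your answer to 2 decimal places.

By inclusion–exclusion:
Individual areas: |Patch 1| = 32, |Patch 2| = 6.
|Patch 1∩Patch 2|: x∈[7,8], y∈[4,7] → 1·3 = 3.
|Patch 1 ∪ Patch 2| = 38 − 3 = 35.00.

35.00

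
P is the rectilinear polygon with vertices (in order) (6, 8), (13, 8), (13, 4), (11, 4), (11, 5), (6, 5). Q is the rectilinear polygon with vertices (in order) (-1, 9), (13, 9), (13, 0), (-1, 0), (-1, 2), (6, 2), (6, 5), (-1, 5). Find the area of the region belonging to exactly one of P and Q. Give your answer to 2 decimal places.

82.00

|P| = 23, |Q| = 105, |P∩Q| = 23.
|P △ Q| = |P| + |Q| − 2·|P∩Q| = 23 + 105 − 46 = 82.00.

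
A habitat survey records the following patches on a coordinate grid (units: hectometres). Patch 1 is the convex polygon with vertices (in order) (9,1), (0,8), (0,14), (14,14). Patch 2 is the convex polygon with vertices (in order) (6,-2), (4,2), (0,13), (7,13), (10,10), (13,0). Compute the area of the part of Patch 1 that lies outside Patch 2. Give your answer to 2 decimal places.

38.19

|Patch 1| = 118, |Patch 1∩Patch 2| = 79.8137.
|Patch 1 ∖ Patch 2| = |Patch 1| − |Patch 1∩Patch 2| = 118 − 79.8137 = 38.19.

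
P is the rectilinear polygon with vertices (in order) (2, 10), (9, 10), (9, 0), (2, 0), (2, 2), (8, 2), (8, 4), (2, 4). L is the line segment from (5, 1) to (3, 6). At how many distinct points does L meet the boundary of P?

The segment meets the boundary at (3.8,4), (4.6,2).

2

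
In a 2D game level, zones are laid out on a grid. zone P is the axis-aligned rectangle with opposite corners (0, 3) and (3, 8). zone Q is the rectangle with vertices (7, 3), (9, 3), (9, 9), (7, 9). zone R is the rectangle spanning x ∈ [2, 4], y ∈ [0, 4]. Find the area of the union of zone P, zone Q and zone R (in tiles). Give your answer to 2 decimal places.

34.00

By inclusion–exclusion:
Individual areas: |zone P| = 15, |zone Q| = 12, |zone R| = 8.
|zone P∩zone Q| = 0 (no overlap).
|zone P∩zone R|: x∈[2,3], y∈[3,4] → 1·1 = 1.
|zone Q∩zone R| = 0 (no overlap).
|zone P∩zone Q∩zone R| = 0.
|zone P ∪ zone Q ∪ zone R| = 35 − 1 + 0 = 34.00.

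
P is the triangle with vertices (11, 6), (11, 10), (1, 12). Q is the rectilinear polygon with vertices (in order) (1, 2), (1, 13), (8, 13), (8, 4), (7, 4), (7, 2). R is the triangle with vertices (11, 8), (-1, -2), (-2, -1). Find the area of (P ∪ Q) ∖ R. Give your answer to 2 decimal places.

|P ∪ Q| = 85.2.
|(P ∪ Q) ∩ R| = 3.9177.
|(P ∪ Q) ∖ R| = 85.2 − 3.9177 = 81.28.

81.28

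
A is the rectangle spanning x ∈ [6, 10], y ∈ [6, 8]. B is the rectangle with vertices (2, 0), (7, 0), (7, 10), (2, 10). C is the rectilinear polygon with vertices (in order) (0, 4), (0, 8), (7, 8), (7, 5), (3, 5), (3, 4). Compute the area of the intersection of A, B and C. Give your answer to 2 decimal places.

The intersection is the polygon with vertices (6,8), (7,8), (7,6), (6,6).
By the shoelace formula its area is 2.00.

2.00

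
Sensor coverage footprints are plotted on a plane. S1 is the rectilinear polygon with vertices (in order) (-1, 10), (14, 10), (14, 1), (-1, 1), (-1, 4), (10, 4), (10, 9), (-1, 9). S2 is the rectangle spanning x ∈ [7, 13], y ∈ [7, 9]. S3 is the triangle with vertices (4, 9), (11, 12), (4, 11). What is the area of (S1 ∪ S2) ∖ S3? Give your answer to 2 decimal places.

84.83

|S1 ∪ S2| = 86.
|(S1 ∪ S2) ∩ S3| = 1.1667.
|(S1 ∪ S2) ∖ S3| = 86 − 1.1667 = 84.83.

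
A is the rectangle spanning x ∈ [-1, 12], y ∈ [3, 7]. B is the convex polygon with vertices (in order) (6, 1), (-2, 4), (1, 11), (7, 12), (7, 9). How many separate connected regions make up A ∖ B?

A ∖ B splits into 3 disjoint pieces (area 22, area 0.0952, area 0.5208).

3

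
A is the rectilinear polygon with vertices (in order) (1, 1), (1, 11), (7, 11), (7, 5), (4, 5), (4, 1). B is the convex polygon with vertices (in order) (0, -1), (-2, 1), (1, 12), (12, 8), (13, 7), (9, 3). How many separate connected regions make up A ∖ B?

A ∖ B is a single connected region.

1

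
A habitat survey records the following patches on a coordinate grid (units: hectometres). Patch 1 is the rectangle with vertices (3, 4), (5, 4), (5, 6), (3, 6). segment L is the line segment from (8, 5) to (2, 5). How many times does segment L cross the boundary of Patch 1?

2

The segment meets the boundary at (3,5), (5,5).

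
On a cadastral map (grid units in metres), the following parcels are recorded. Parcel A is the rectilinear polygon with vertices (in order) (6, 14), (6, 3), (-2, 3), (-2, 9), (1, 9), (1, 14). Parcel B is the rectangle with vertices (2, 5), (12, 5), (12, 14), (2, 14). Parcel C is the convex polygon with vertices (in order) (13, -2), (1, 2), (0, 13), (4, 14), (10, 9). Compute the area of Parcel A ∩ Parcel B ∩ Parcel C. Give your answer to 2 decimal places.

33.83

The intersection is the polygon with vertices (2,5), (2,13.5), (4,14), (6,12.333), (6,5).
By the shoelace formula its area is 33.83.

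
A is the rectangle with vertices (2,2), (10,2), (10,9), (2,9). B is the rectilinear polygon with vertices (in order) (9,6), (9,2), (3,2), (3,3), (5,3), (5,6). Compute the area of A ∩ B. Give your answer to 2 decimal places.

18.00

The intersection is the polygon with vertices (3,2), (3,3), (5,3), (5,6), (9,6), (9,2).
By the shoelace formula its area is 18.00.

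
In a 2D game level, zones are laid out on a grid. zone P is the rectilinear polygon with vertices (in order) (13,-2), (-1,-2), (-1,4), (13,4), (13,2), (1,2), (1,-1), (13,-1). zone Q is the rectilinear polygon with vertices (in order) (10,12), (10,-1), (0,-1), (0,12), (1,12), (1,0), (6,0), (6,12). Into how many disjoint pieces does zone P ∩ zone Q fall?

zone P ∩ zone Q splits into 2 disjoint pieces (area 5, area 8).

2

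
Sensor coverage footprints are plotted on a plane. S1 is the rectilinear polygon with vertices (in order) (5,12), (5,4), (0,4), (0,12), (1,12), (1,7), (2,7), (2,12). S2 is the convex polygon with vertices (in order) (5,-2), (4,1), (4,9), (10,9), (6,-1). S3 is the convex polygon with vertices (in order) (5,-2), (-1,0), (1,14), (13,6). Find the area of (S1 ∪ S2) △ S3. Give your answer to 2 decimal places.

|S1 ∪ S2| = 70.
|(S1 ∪ S2) ∩ S3| = 67.2888.
|(S1 ∪ S2) △ S3| = 70 + 124 − 134.5777 = 59.42.

59.42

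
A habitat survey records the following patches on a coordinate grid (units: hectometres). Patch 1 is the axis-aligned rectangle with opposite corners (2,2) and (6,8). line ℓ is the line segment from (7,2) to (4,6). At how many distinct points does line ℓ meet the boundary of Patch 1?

The segment meets the boundary at (6,3.333).

1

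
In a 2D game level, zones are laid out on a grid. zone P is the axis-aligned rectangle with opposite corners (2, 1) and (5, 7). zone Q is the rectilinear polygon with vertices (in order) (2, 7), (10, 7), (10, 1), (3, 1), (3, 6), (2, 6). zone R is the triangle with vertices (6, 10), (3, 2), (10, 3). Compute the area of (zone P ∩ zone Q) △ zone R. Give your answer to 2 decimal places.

|zone P ∩ zone Q| = 13.
|(zone P ∩ zone Q) ∩ zone R| = 5.0268.
|(zone P ∩ zone Q) △ zone R| = 13 + 26.5 − 10.0536 = 29.45.

29.45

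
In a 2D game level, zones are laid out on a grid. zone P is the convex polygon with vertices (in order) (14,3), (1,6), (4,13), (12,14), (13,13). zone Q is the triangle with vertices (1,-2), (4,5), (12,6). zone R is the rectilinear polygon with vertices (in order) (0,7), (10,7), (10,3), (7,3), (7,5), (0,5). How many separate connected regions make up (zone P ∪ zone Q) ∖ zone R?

2

(zone P ∪ zone Q) ∖ zone R splits into 2 disjoint pieces (area 18.6875, area 81.3681).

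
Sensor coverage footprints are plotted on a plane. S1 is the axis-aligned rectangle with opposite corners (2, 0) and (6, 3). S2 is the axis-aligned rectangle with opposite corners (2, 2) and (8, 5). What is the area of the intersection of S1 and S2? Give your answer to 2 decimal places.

|S1∩S2|: x∈[2,6], y∈[2,3] → 4·1 = 4.

4.00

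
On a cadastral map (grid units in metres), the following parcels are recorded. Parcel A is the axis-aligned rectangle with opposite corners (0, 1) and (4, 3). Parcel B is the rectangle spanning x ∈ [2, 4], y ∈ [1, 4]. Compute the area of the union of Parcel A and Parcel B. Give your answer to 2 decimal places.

10.00

By inclusion–exclusion:
Individual areas: |Parcel A| = 8, |Parcel B| = 6.
|Parcel A∩Parcel B|: x∈[2,4], y∈[1,3] → 2·2 = 4.
|Parcel A ∪ Parcel B| = 14 − 4 = 10.00.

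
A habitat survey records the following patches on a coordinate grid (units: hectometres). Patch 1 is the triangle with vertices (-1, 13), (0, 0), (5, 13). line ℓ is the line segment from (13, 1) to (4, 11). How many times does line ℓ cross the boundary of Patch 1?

1

The segment meets the boundary at (4.162,10.82).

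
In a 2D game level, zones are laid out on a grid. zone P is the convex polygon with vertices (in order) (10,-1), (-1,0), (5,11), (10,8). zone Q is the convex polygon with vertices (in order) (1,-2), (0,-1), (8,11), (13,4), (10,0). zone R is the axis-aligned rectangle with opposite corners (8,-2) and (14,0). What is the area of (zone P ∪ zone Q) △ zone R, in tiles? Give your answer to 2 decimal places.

115.82

|zone P ∪ zone Q| = 107.4539.
|(zone P ∪ zone Q) ∩ zone R| = 1.8182.
|(zone P ∪ zone Q) △ zone R| = 107.4539 + 12 − 3.6364 = 115.82.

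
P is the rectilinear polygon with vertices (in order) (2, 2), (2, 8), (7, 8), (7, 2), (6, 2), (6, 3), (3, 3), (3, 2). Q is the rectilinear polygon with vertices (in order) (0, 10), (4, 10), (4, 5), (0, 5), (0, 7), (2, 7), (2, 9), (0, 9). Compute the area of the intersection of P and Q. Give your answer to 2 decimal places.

6.00

The intersection is the polygon with vertices (2,7), (2,8), (4,8), (4,5), (2,5).
By the shoelace formula its area is 6.00.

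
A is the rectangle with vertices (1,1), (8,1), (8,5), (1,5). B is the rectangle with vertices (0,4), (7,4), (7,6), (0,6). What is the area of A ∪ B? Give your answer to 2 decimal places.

By inclusion–exclusion:
Individual areas: |A| = 28, |B| = 14.
|A∩B|: x∈[1,7], y∈[4,5] → 6·1 = 6.
|A ∪ B| = 42 − 6 = 36.00.

36.00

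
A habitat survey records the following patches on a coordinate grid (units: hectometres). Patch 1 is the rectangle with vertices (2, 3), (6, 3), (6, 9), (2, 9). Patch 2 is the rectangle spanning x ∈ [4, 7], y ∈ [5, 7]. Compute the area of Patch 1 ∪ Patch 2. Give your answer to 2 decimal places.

By inclusion–exclusion:
Individual areas: |Patch 1| = 24, |Patch 2| = 6.
|Patch 1∩Patch 2|: x∈[4,6], y∈[5,7] → 2·2 = 4.
|Patch 1 ∪ Patch 2| = 30 − 4 = 26.00.

26.00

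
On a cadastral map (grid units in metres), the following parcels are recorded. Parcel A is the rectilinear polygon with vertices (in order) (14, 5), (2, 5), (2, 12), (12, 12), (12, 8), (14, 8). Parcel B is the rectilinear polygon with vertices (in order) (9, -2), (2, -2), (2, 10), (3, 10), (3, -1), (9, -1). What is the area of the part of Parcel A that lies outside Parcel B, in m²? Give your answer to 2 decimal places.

71.00

|Parcel A| = 76, |Parcel A∩Parcel B| = 5.
|Parcel A ∖ Parcel B| = |Parcel A| − |Parcel A∩Parcel B| = 76 − 5 = 71.00.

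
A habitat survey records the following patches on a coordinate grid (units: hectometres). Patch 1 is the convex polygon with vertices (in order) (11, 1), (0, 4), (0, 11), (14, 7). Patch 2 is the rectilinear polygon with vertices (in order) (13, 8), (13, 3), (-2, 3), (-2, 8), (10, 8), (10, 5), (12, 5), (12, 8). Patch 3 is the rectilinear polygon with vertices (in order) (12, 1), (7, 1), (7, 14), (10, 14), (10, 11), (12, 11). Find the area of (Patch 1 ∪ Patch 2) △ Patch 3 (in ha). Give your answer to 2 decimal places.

|Patch 1 ∪ Patch 2| = 99.9048.
|(Patch 1 ∪ Patch 2) ∩ Patch 3| = 33.2468.
|(Patch 1 ∪ Patch 2) △ Patch 3| = 99.9048 + 59 − 66.4935 = 92.41.

92.41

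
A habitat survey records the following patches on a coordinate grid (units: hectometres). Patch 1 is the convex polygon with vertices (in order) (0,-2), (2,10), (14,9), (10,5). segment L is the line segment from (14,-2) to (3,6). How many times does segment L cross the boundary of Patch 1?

1

The segment meets the boundary at (7.134,2.994).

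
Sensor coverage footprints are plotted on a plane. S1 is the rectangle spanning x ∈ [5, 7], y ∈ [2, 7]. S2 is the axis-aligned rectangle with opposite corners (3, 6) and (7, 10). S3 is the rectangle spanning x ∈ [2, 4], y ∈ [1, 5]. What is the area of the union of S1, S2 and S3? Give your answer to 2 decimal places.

32.00

By inclusion–exclusion:
Individual areas: |S1| = 10, |S2| = 16, |S3| = 8.
|S1∩S2|: x∈[5,7], y∈[6,7] → 2·1 = 2.
|S1∩S3| = 0 (no overlap).
|S2∩S3| = 0 (no overlap).
|S1∩S2∩S3| = 0.
|S1 ∪ S2 ∪ S3| = 34 − 2 + 0 = 32.00.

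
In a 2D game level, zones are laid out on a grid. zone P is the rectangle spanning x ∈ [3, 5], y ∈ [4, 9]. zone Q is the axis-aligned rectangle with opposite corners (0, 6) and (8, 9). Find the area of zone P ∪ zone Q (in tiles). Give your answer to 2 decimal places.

By inclusion–exclusion:
Individual areas: |zone P| = 10, |zone Q| = 24.
|zone P∩zone Q|: x∈[3,5], y∈[6,9] → 2·3 = 6.
|zone P ∪ zone Q| = 34 − 6 = 28.00.

28.00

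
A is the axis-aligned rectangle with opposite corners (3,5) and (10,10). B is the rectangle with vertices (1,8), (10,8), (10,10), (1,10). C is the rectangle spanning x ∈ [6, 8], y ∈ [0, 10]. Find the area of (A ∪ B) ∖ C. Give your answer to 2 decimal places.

|A ∪ B| = 39.
|(A ∪ B) ∩ C| = 10.
|(A ∪ B) ∖ C| = 39 − 10 = 29.00.

29.00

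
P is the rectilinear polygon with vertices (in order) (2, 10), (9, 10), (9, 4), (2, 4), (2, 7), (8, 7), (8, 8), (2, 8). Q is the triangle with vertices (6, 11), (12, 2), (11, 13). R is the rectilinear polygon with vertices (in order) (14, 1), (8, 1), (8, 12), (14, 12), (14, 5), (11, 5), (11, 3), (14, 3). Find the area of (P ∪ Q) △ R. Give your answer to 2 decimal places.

70.21

|P ∪ Q| = 60.4167.
|(P ∪ Q) ∩ R| = 25.1015.
|(P ∪ Q) △ R| = 60.4167 + 60 − 50.203 = 70.21.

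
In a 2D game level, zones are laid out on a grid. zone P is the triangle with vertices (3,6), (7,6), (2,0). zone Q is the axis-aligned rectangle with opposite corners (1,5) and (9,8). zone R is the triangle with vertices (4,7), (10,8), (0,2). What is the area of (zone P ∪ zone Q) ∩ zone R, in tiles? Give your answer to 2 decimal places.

10.45

The region (zone P ∪ zone Q) ∩ zone R is the polygon with vertices (2.833,5), (2.4,5), (4,7), (9,7.833), (9,7.4), (2.593,3.556).
By the shoelace formula its area is 10.45.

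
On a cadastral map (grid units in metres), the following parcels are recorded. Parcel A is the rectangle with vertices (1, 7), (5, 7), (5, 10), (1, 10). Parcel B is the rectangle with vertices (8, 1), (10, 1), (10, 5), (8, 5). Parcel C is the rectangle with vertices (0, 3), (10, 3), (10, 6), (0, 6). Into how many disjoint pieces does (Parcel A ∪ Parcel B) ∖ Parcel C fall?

2

(Parcel A ∪ Parcel B) ∖ Parcel C splits into 2 disjoint pieces (area 12, area 4).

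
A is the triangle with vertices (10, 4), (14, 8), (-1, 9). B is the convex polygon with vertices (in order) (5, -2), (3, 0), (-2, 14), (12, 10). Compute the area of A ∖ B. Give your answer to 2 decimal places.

9.40

|A| = 32, |A∩B| = 22.6027.
|A ∖ B| = |A| − |A∩B| = 32 − 22.6027 = 9.40.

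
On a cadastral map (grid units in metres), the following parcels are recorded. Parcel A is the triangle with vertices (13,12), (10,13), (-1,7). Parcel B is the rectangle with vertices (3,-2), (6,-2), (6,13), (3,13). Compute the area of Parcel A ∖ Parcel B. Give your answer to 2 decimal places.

11.39

|Parcel A| = 14.5, |Parcel A∩Parcel B| = 3.1071.
|Parcel A ∖ Parcel B| = |Parcel A| − |Parcel A∩Parcel B| = 14.5 − 3.1071 = 11.39.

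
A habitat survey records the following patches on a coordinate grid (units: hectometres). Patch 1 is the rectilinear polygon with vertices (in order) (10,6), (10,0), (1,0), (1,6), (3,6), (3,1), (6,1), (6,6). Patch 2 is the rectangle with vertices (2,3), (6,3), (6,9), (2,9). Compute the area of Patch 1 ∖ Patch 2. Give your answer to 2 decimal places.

36.00

|Patch 1| = 39, |Patch 1∩Patch 2| = 3.
|Patch 1 ∖ Patch 2| = |Patch 1| − |Patch 1∩Patch 2| = 39 − 3 = 36.00.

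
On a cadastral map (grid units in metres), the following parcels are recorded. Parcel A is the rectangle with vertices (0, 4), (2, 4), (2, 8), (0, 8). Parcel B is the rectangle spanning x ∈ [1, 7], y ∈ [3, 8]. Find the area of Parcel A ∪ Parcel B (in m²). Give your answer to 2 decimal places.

By inclusion–exclusion:
Individual areas: |Parcel A| = 8, |Parcel B| = 30.
|Parcel A∩Parcel B|: x∈[1,2], y∈[4,8] → 1·4 = 4.
|Parcel A ∪ Parcel B| = 38 − 4 = 34.00.

34.00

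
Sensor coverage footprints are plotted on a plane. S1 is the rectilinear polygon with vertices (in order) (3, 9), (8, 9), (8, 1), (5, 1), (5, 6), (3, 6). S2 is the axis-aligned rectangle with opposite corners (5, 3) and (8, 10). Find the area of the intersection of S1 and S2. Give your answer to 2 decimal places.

The intersection is the polygon with vertices (8,9), (8,3), (5,3), (5,6), (5,9).
By the shoelace formula its area is 18.00.

18.00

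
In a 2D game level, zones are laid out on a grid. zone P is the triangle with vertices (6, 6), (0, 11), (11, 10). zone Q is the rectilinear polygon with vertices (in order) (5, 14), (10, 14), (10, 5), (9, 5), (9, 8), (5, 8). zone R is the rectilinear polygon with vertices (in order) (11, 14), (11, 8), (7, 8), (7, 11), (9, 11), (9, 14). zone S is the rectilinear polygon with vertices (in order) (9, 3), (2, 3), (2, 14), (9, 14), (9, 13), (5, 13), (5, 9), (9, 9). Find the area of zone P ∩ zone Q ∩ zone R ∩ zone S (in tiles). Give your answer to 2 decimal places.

1.90

The intersection is the polygon with vertices (8.5,8), (7,8), (7,9), (9,9), (9,8.4).
By the shoelace formula its area is 1.90.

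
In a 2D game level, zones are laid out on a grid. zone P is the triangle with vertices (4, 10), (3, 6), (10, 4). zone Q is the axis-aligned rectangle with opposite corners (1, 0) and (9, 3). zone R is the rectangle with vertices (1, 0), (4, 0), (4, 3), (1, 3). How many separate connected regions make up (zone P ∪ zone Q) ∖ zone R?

2

(zone P ∪ zone Q) ∖ zone R splits into 2 disjoint pieces (area 15, area 15).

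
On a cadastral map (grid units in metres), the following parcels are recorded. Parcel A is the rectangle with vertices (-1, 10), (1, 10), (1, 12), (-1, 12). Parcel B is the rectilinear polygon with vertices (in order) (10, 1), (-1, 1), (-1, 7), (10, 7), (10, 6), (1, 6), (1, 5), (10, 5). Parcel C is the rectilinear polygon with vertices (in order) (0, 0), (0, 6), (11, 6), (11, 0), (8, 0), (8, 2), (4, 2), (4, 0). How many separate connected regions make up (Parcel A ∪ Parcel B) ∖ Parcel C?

(Parcel A ∪ Parcel B) ∖ Parcel C splits into 3 disjoint pieces (area 4, area 4, area 16).

3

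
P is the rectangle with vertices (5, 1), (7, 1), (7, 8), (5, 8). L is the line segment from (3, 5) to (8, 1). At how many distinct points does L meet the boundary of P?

2

The segment meets the boundary at (7,1.8), (5,3.4).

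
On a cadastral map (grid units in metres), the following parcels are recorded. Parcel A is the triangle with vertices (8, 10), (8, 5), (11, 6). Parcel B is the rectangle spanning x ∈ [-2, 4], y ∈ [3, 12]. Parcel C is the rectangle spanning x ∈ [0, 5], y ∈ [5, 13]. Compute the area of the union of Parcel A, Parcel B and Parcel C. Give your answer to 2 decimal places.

By inclusion–exclusion:
Individual areas: |Parcel A| = 7.5, |Parcel B| = 54, |Parcel C| = 40.
|Parcel A∩Parcel B| = 0.
|Parcel A∩Parcel C| = 0.
|Parcel B∩Parcel C|: x∈[0,4], y∈[5,12] → 4·7 = 28.
|Parcel A∩Parcel B∩Parcel C| = 0.
|Parcel A ∪ Parcel B ∪ Parcel C| = 101.5 − 28 + 0 = 73.50.

73.50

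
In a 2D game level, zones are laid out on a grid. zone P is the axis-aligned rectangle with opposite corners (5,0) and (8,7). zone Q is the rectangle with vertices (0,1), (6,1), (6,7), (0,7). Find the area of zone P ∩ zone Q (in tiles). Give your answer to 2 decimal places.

|zone P∩zone Q|: x∈[5,6], y∈[1,7] → 1·6 = 6.

6.00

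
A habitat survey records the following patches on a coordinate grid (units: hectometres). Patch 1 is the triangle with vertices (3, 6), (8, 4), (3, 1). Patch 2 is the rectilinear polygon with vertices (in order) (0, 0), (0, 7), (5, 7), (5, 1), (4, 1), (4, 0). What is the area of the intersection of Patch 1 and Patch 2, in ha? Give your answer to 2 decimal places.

The intersection is the polygon with vertices (5,5.2), (5,2.2), (3,1), (3,6).
By the shoelace formula its area is 8.00.

8.00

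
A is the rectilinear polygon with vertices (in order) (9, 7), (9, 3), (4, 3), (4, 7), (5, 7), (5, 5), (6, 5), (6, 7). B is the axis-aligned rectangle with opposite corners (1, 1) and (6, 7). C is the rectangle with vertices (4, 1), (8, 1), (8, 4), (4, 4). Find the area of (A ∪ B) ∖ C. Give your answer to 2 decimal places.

34.00

|A ∪ B| = 42.
|(A ∪ B) ∩ C| = 8.
|(A ∪ B) ∖ C| = 42 − 8 = 34.00.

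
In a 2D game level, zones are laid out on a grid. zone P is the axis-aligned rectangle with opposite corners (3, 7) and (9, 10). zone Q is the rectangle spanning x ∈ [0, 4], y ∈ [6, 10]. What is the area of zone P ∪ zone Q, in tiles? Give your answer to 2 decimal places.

By inclusion–exclusion:
Individual areas: |zone P| = 18, |zone Q| = 16.
|zone P∩zone Q|: x∈[3,4], y∈[7,10] → 1·3 = 3.
|zone P ∪ zone Q| = 34 − 3 = 31.00.

31.00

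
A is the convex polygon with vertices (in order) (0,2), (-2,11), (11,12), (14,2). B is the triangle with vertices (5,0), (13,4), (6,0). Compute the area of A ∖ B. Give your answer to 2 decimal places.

|A| = 129.5, |A∩B| = 0.5.
|A ∖ B| = |A| − |A∩B| = 129.5 − 0.5 = 129.00.

129.00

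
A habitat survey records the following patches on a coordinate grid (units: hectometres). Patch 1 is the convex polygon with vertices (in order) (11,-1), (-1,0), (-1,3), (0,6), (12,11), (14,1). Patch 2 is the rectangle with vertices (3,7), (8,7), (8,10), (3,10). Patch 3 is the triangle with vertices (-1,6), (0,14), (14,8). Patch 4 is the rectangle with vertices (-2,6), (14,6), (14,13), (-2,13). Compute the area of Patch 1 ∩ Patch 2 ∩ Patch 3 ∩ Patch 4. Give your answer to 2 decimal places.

6.31

The intersection is the polygon with vertices (6.5,7), (3,7), (3,7.25), (8,9.333), (8,7.2).
By the shoelace formula its area is 6.31.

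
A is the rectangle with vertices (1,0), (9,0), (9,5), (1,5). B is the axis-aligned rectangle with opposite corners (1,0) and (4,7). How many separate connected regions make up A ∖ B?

A ∖ B is a single connected region.

1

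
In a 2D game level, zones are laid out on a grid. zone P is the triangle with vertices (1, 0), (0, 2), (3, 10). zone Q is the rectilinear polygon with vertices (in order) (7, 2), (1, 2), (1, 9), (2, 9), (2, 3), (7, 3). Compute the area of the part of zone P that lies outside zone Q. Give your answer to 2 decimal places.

|zone P| = 7, |zone P∩zone Q| = 3.1.
|zone P ∖ zone Q| = |zone P| − |zone P∩zone Q| = 7 − 3.1 = 3.90.

3.90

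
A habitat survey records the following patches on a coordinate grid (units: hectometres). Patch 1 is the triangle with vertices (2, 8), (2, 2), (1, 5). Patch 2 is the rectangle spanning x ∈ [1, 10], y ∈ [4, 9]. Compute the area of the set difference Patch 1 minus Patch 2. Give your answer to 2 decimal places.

0.67

|Patch 1| = 3, |Patch 1∩Patch 2| = 2.3333.
|Patch 1 ∖ Patch 2| = |Patch 1| − |Patch 1∩Patch 2| = 3 − 2.3333 = 0.67.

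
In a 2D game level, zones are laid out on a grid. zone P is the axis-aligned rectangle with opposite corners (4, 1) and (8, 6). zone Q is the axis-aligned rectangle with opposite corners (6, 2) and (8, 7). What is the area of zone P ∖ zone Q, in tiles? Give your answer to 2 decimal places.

|zone P∩zone Q|: x∈[6,8], y∈[2,6] → 2·4 = 8.
|zone P| = 20.
|zone P ∖ zone Q| = |zone P| − |zone P∩zone Q| = 20 − 8 = 12.00.

12.00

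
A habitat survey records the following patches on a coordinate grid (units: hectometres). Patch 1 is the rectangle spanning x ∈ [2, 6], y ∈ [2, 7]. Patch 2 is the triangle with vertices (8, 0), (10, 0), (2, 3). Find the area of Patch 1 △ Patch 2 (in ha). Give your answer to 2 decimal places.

22.33

|Patch 1| = 20, |Patch 2| = 3, |Patch 1∩Patch 2| = 0.3333.
|Patch 1 △ Patch 2| = |Patch 1| + |Patch 2| − 2·|Patch 1∩Patch 2| = 20 + 3 − 0.6667 = 22.33.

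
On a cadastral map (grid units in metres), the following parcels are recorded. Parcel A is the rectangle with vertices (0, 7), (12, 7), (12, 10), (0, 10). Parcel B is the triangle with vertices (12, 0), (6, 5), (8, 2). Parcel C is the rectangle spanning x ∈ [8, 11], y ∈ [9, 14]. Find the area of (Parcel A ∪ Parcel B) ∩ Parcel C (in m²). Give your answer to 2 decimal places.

3.00

The region (Parcel A ∪ Parcel B) ∩ Parcel C is the polygon with vertices (11,10), (11,9), (8,9), (8,10).
By the shoelace formula its area is 3.00.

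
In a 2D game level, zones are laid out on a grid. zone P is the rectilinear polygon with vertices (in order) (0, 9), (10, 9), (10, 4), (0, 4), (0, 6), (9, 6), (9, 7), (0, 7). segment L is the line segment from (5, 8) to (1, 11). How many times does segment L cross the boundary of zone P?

The segment meets the boundary at (3.667,9).

1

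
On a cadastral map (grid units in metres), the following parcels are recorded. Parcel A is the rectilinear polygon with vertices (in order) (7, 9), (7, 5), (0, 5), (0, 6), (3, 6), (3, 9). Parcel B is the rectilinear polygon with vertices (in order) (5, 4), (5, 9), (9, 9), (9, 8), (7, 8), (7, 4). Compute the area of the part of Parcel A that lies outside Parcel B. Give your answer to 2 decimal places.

|Parcel A| = 19, |Parcel A∩Parcel B| = 8.
|Parcel A ∖ Parcel B| = |Parcel A| − |Parcel A∩Parcel B| = 19 − 8 = 11.00.

11.00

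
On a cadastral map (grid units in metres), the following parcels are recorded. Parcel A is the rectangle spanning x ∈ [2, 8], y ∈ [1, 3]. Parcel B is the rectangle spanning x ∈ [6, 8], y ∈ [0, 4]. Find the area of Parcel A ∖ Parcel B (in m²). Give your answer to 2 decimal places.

8.00

|Parcel A∩Parcel B|: x∈[6,8], y∈[1,3] → 2·2 = 4.
|Parcel A| = 12.
|Parcel A ∖ Parcel B| = |Parcel A| − |Parcel A∩Parcel B| = 12 − 4 = 8.00.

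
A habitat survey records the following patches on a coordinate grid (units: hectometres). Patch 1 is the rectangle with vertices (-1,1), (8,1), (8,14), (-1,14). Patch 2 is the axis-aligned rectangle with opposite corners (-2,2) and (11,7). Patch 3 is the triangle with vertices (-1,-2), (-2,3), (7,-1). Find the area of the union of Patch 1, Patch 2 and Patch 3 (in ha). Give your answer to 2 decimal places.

154.10

By inclusion–exclusion:
Individual areas: |Patch 1| = 117, |Patch 2| = 65, |Patch 3| = 20.5.
|Patch 1∩Patch 2|: x∈[-1,8], y∈[2,7] → 9·5 = 45.
|Patch 1∩Patch 3| = 2.7222.
|Patch 2∩Patch 3| = 1.025.
|Patch 1∩Patch 2∩Patch 3| = 0.3472.
|Patch 1 ∪ Patch 2 ∪ Patch 3| = 202.5 − 48.7472 + 0.3472 = 154.10.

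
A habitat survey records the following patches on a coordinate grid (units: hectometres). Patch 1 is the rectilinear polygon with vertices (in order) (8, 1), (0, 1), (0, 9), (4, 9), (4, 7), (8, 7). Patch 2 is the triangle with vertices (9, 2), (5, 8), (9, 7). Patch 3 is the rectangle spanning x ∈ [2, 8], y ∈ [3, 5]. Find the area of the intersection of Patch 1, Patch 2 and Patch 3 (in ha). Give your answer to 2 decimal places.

The intersection is the polygon with vertices (8,3.5), (7,5), (8,5).
By the shoelace formula its area is 0.75.

0.75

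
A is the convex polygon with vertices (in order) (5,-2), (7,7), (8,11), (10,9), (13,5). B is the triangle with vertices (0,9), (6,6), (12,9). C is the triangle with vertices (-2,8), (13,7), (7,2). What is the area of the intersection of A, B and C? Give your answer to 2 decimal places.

0.73

The intersection is the polygon with vertices (7.098,7.393), (8.588,7.294), (6.875,6.438), (7,7).
By the shoelace formula its area is 0.73.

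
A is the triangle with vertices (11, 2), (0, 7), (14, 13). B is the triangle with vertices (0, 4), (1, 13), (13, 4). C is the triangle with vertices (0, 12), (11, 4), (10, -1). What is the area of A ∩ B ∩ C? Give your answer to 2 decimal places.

15.73

The intersection is the polygon with vertices (4.326,8.854), (11,4), (6.6,4), (5.914,4.312), (2.893,8.24).
By the shoelace formula its area is 15.73.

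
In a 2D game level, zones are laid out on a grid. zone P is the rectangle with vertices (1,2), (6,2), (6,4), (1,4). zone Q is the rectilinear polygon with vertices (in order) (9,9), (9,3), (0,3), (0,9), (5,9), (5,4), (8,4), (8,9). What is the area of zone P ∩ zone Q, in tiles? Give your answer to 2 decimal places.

5.00

The intersection is the polygon with vertices (6,3), (1,3), (1,4), (5,4), (6,4).
By the shoelace formula its area is 5.00.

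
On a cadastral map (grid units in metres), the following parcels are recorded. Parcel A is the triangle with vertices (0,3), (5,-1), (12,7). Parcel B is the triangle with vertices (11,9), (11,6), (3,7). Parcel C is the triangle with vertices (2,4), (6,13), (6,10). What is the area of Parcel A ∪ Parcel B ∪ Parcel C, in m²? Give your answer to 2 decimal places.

By inclusion–exclusion:
Individual areas: |Parcel A| = 34, |Parcel B| = 12, |Parcel C| = 6.
|Parcel A∩Parcel B| = 0.4848.
|Parcel A∩Parcel C| = 0.
|Parcel B∩Parcel C| = 0.1855.
|Parcel A∩Parcel B∩Parcel C| = 0.
|Parcel A ∪ Parcel B ∪ Parcel C| = 52 − 0.6703 + 0 = 51.33.

51.33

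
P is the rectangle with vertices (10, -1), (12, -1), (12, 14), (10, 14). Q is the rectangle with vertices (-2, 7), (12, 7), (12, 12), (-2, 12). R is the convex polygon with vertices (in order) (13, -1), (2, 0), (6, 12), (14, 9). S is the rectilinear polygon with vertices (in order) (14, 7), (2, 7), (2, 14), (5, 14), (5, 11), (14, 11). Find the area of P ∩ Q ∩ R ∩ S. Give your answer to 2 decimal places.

The intersection is the polygon with vertices (10,10.5), (12,9.75), (12,7), (10,7).
By the shoelace formula its area is 6.25.

6.25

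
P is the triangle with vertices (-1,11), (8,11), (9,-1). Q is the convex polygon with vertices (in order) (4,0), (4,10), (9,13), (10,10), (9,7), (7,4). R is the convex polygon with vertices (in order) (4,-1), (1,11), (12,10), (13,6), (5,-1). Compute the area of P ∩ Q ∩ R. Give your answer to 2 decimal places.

The intersection is the polygon with vertices (8.407,6.111), (7,4), (5.974,2.632), (4,5), (4,10), (5.053,10.632), (8.053,10.359).
By the shoelace formula its area is 27.22.

27.22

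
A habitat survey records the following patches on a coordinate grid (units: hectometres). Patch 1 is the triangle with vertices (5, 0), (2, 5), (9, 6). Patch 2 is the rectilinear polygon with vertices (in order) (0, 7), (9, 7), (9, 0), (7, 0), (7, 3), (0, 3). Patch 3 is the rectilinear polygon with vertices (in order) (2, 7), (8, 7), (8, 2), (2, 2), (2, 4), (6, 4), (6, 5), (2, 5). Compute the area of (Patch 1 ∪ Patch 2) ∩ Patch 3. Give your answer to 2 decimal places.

|Patch 1 ∪ Patch 2| = 47.7.
|(Patch 1 ∪ Patch 2) ∩ Patch 3| = 24.17.

24.17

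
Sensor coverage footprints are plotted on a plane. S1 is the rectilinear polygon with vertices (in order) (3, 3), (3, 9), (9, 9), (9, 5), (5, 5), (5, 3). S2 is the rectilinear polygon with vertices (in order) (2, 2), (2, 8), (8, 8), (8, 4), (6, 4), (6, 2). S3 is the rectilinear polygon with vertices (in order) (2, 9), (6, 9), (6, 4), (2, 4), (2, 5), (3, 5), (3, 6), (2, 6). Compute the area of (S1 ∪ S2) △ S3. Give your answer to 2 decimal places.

24.00

|S1 ∪ S2| = 41.
|(S1 ∪ S2) ∩ S3| = 18.
|(S1 ∪ S2) △ S3| = 41 + 19 − 36 = 24.00.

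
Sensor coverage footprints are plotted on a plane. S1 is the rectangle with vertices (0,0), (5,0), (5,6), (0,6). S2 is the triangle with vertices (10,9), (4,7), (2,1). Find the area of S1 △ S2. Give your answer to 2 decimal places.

|S1| = 30, |S2| = 16, |S1∩S2| = 6.3333.
|S1 △ S2| = |S1| + |S2| − 2·|S1∩S2| = 30 + 16 − 12.6667 = 33.33.

33.33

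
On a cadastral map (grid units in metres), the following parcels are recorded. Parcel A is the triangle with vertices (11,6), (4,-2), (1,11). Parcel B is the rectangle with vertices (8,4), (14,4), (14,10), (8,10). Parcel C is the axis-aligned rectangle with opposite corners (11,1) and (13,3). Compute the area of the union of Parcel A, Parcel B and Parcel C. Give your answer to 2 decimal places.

91.00

By inclusion–exclusion:
Individual areas: |Parcel A| = 57.5, |Parcel B| = 36, |Parcel C| = 4.
|Parcel A∩Parcel B| = 6.5.
|Parcel A∩Parcel C| = 0.
|Parcel B∩Parcel C| = 0 (no overlap).
|Parcel A∩Parcel B∩Parcel C| = 0.
|Parcel A ∪ Parcel B ∪ Parcel C| = 97.5 − 6.5 + 0 = 91.00.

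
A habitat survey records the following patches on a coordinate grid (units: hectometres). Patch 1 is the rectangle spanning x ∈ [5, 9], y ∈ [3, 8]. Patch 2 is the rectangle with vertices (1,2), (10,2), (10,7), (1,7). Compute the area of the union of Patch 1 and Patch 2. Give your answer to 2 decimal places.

49.00

By inclusion–exclusion:
Individual areas: |Patch 1| = 20, |Patch 2| = 45.
|Patch 1∩Patch 2|: x∈[5,9], y∈[3,7] → 4·4 = 16.
|Patch 1 ∪ Patch 2| = 65 − 16 = 49.00.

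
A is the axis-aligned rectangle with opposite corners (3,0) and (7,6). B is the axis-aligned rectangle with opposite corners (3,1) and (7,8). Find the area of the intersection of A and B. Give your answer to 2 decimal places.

|A∩B|: x∈[3,7], y∈[1,6] → 4·5 = 20.

20.00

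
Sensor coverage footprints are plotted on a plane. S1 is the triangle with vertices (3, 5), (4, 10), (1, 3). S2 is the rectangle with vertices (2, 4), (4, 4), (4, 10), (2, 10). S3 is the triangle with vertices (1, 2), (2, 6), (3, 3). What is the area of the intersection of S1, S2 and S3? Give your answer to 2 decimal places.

The intersection is the polygon with vertices (2,4), (2,5.333), (2.125,5.625), (2.5,4.5).
By the shoelace formula its area is 0.46.

0.46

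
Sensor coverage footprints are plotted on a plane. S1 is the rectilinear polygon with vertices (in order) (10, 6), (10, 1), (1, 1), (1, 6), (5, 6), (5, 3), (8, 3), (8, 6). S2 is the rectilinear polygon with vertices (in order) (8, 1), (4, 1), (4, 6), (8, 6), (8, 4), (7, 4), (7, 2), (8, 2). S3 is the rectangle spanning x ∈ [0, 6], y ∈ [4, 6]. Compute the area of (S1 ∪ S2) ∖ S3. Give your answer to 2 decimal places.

34.00

|S1 ∪ S2| = 44.
|(S1 ∪ S2) ∩ S3| = 10.
|(S1 ∪ S2) ∖ S3| = 44 − 10 = 34.00.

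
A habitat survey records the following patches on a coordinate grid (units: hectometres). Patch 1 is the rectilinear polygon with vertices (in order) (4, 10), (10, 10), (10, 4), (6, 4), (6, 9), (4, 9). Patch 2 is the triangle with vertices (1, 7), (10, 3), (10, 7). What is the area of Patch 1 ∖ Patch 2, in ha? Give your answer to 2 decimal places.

|Patch 1| = 26, |Patch 1∩Patch 2| = 11.3194.
|Patch 1 ∖ Patch 2| = |Patch 1| − |Patch 1∩Patch 2| = 26 − 11.3194 = 14.68.

14.68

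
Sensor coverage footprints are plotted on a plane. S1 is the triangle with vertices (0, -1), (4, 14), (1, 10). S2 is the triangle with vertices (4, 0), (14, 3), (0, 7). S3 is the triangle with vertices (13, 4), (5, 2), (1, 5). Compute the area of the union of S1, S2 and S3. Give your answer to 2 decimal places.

54.50

By inclusion–exclusion:
Individual areas: |S1| = 14.5, |S2| = 41, |S3| = 16.
|S1∩S2| = 1.7854.
|S1∩S3| = 0.0978.
|S2∩S3| = 15.2032.
|S1∩S2∩S3| = 0.0853.
|S1 ∪ S2 ∪ S3| = 71.5 − 17.0864 + 0.0853 = 54.50.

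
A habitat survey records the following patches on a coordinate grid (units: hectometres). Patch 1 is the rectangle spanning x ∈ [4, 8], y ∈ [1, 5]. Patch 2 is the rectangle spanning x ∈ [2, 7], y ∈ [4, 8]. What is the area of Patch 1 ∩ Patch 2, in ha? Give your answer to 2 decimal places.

3.00

|Patch 1∩Patch 2|: x∈[4,7], y∈[4,5] → 3·1 = 3.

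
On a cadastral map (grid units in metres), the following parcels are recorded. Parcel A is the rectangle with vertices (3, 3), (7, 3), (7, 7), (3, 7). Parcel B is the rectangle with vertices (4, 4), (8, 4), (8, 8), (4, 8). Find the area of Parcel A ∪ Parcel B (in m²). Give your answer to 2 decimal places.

23.00

By inclusion–exclusion:
Individual areas: |Parcel A| = 16, |Parcel B| = 16.
|Parcel A∩Parcel B|: x∈[4,7], y∈[4,7] → 3·3 = 9.
|Parcel A ∪ Parcel B| = 32 − 9 = 23.00.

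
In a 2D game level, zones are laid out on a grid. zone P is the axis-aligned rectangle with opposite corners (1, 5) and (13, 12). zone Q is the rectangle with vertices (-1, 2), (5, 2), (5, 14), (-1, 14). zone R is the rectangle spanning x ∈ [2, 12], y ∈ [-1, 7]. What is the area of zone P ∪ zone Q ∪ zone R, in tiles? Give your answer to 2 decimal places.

By inclusion–exclusion:
Individual areas: |zone P| = 84, |zone Q| = 72, |zone R| = 80.
|zone P∩zone Q|: x∈[1,5], y∈[5,12] → 4·7 = 28.
|zone P∩zone R|: x∈[2,12], y∈[5,7] → 10·2 = 20.
|zone Q∩zone R|: x∈[2,5], y∈[2,7] → 3·5 = 15.
|zone P∩zone Q∩zone R| = 6.
|zone P ∪ zone Q ∪ zone R| = 236 − 63 + 6 = 179.00.

179.00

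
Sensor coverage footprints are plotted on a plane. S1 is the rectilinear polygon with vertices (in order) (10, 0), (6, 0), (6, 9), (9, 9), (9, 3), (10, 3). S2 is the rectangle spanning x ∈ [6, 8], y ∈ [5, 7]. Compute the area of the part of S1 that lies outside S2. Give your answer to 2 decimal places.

|S1| = 30, |S1∩S2| = 4.
|S1 ∖ S2| = |S1| − |S1∩S2| = 30 − 4 = 26.00.

26.00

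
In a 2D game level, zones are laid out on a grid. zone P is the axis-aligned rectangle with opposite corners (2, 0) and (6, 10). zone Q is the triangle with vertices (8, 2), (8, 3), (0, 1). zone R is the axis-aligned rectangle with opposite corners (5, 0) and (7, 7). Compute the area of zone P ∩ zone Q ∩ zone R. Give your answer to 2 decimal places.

0.69

The intersection is the polygon with vertices (5,1.625), (5,2.25), (6,2.5), (6,1.75).
By the shoelace formula its area is 0.69.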